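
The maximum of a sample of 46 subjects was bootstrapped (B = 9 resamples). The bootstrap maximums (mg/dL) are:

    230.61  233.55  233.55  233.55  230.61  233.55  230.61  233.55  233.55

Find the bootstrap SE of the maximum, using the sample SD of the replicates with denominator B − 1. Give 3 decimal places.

Bootstrap SE is the standard deviation of the 9 replicate maximums.
Mean of replicates: (230.61 + 233.55 + 233.55 + 233.55 + 230.61 + 233.55 + 230.61 + 233.55 + 233.55) / 9 = 2093.1300 / 9 = 232.5700
Sum of squared deviations: (−1.9600)² + (+0.9800)² + (+0.9800)² + (+0.9800)² + (−1.9600)² + (+0.9800)² + (−1.9600)² + (+0.9800)² + (+0.9800)² = 17.2872
Variance = 17.2872 / 8 = 2.1609
SE* = √2.1609

SE* = 1.470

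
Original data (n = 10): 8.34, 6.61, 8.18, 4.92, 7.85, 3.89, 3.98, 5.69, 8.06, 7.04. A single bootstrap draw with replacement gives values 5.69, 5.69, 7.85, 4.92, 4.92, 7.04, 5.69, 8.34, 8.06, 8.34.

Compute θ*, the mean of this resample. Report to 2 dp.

Mean = (5.69 + 5.69 + 7.85 + 4.92 + 4.92 + 7.04 + 5.69 + 8.34 + 8.06 + 8.34) / 10 = 66.540 / 10 = 6.65

θ* = 6.65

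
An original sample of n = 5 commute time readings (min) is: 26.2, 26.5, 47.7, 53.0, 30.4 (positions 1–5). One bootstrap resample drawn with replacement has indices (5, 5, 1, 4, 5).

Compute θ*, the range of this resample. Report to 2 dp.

θ* = 26.80

Resample values: 30.4, 30.4, 26.2, 53.0, 30.4.
Range = 53.0 − 26.2 = 26.80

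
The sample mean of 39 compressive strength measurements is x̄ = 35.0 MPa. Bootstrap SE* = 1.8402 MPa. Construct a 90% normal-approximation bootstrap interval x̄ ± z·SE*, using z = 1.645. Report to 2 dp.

Margin = 1.645 × 1.8402 = 3.027
Interval: 35.0 ± 3.027

(31.97, 38.03)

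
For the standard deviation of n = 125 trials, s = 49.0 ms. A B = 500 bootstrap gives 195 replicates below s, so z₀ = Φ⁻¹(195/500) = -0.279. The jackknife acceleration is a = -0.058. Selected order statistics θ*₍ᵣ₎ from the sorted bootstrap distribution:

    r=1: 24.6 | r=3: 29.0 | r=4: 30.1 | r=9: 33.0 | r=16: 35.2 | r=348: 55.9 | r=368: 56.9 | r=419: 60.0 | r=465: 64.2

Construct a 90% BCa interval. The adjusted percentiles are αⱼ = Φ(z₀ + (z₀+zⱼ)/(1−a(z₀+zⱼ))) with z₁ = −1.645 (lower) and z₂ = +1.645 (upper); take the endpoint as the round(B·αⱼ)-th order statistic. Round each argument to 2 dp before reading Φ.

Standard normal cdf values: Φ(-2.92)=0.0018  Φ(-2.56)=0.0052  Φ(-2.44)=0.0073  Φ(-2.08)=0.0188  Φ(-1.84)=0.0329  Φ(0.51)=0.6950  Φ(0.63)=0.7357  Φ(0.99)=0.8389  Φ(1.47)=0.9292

Lower: z₀ + z₁ = -0.279 + (-1.645) = -1.924; 1 − a(z₀+z₁) = 1 − (-0.058)(-1.924) = 0.8884; argument = -0.279 + (-1.924)/0.8884 = -2.4447 → -2.44.
α₁ = Φ(-2.44) = 0.0073; rank = round(500 × 0.0073) = 4; θ*₍4₎ = 30.1.
Upper: z₀ + z₂ = 1.366; 1 − a(z₀+z₂) = 1.0792; argument = 0.9867 → 0.99; α₂ = 0.8389; rank = 419; θ*₍419₎ = 60.0.

(30.1, 60.0)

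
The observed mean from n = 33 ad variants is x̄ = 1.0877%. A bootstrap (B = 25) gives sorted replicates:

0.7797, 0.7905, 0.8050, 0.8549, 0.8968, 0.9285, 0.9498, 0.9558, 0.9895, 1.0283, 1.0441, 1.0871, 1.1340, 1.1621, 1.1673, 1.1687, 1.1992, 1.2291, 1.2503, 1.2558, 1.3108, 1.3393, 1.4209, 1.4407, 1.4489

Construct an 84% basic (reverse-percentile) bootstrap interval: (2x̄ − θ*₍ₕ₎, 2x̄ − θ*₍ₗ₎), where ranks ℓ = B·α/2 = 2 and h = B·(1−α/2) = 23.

(0.7545, 1.3849)

Percentile endpoints at ranks 2 and 23: θ*₍2₎ = 0.7905, θ*₍23₎ = 1.4209.
Basic interval reflects these around x̄:
  lower = 2 × 1.0877 − 1.4209 = 0.7545
  upper = 2 × 1.0877 − 0.7905 = 1.3849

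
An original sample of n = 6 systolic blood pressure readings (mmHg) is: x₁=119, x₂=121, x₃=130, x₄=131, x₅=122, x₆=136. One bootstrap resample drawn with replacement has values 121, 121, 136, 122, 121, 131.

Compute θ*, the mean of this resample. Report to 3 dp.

θ* = 125.333

Mean = (121 + 121 + 136 + 122 + 121 + 131) / 6 = 752.0 / 6 = 125.333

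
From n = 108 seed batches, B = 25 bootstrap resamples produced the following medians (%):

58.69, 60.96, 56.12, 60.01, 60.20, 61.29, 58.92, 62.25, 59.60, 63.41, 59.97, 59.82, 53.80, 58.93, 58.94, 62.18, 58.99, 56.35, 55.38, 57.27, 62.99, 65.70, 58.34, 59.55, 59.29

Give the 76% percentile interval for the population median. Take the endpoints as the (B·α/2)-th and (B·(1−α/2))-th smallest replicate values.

(56.12, 62.25)

Sorted replicates: 53.80, 55.38, 56.12, 56.35, 57.27, 58.34, 58.69, 58.92, 58.93, 58.94, 58.99, 59.29, 59.55, 59.60, 59.82, 59.97, 60.01, 60.20, 60.96, 61.29, 62.18, 62.25, 62.99, 63.41, 65.70
α = 0.24; lower rank = 25 × 0.120 = 3; upper rank = 25 × 0.880 = 22.
The 3rd smallest replicate is 56.12; the 22nd is 62.25.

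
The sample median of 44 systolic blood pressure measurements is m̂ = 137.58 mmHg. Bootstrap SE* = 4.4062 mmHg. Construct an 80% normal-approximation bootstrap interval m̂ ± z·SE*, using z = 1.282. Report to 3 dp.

Margin = 1.282 × 4.4062 = 5.6487
Interval: 137.58 ± 5.6487

(131.931, 143.229)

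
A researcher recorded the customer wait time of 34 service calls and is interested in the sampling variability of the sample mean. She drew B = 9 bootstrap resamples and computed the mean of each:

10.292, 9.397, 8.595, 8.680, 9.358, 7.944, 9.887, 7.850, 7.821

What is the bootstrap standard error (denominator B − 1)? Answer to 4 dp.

Bootstrap SE is the standard deviation of the 9 replicate means.
Mean of replicates: (10.292 + 9.397 + 8.595 + 8.680 + 9.358 + 7.944 + 9.887 + 7.850 + 7.821) / 9 = 79.82400 / 9 = 8.86933
Sum of squared deviations: (+1.42267)² + (+0.52767)² + (−0.27433)² + (−0.18933)² + (+0.48867)² + (−0.92533)² + (+1.01767)² + (−1.01933)² + (−1.04833)² = 6.68224
Variance = 6.68224 / 8 = 0.83528
SE* = √0.83528

SE* = 0.9139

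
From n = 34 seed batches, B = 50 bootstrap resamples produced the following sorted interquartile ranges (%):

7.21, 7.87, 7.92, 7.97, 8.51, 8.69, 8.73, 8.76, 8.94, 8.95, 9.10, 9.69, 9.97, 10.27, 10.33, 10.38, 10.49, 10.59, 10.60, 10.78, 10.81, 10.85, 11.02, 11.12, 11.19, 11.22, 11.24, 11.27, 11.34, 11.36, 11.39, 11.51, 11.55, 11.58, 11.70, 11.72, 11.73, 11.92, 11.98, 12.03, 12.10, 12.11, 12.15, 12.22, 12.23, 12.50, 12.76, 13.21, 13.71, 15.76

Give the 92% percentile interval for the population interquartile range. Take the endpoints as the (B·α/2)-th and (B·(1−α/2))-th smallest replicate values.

α = 0.08; lower rank = 50 × 0.040 = 2; upper rank = 50 × 0.960 = 48.
The 2nd smallest replicate is 7.87; the 48th is 13.21.

(7.87, 13.21)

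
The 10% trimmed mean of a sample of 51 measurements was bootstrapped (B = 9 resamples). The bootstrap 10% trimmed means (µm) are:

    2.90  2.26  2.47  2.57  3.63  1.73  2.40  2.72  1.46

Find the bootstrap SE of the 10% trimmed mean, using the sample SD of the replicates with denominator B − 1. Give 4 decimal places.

Bootstrap SE is the standard deviation of the 9 replicate 10% trimmed means.
Mean of replicates: (2.90 + 2.26 + 2.47 + 2.57 + 3.63 + 1.73 + 2.40 + 2.72 + 1.46) / 9 = 22.14000 / 9 = 2.46000
Sum of squared deviations: (+0.44000)² + (−0.20000)² + (+0.01000)² + (+0.11000)² + (+1.17000)² + (−0.73000)² + (−0.06000)² + (+0.26000)² + (−1.00000)² = 3.21880
Variance = 3.21880 / 8 = 0.40235
SE* = √0.40235

SE* = 0.6343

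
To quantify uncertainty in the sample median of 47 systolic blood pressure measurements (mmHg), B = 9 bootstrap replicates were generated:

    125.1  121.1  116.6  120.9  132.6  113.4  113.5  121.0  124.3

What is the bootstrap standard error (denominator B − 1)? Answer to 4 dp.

SE* = 6.0789

Bootstrap SE is the standard deviation of the 9 replicate medians.
Mean of replicates: (125.1 + 121.1 + 116.6 + 120.9 + 132.6 + 113.4 + 113.5 + 121.0 + 124.3) / 9 = 1088.50000 / 9 = 120.94444
Sum of squared deviations: (+4.15556)² + (+0.15556)² + (−4.34444)² + (−0.04444)² + (+11.65556)² + (−7.54444)² + (−7.44444)² + (+0.05556)² + (+3.35556)² = 295.62222
Variance = 295.62222 / 8 = 36.95278
SE* = √36.95278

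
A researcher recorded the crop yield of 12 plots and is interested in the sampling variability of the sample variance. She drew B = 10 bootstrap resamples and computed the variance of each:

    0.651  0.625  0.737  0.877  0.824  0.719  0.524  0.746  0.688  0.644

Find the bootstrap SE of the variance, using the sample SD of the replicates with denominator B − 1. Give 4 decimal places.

Bootstrap SE is the standard deviation of the 10 replicate variances.
Mean of replicates: (0.651 + 0.625 + 0.737 + 0.877 + 0.824 + 0.719 + 0.524 + 0.746 + 0.688 + 0.644) / 10 = 7.03500 / 10 = 0.70350
Sum of squared deviations: (−0.05250)² + (−0.07850)² + (+0.03350)² + (+0.17350)² + (+0.12050)² + (+0.01550)² + (−0.17950)² + (+0.04250)² + (−0.01550)² + (−0.05950)² = 0.09271
Variance = 0.09271 / 9 = 0.01030
SE* = √0.01030

SE* = 0.1015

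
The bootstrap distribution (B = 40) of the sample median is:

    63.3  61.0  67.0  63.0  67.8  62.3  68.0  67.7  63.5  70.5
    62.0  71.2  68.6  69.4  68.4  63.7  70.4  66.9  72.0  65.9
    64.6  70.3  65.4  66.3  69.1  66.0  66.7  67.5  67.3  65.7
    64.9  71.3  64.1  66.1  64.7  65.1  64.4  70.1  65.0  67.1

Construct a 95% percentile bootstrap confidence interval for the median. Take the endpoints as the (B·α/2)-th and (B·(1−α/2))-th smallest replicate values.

(61.0, 71.3)

Sorted replicates: 61.0, 62.0, 62.3, 63.0, 63.3, 63.5, 63.7, 64.1, 64.4, 64.6, 64.7, 64.9, 65.0, 65.1, 65.4, 65.7, 65.9, 66.0, 66.1, 66.3, 66.7, 66.9, 67.0, 67.1, 67.3, 67.5, 67.7, 67.8, 68.0, 68.4, 68.6, 69.1, 69.4, 70.1, 70.3, 70.4, 70.5, 71.2, 71.3, 72.0
α = 0.05; lower rank = 40 × 0.025 = 1; upper rank = 40 × 0.975 = 39.
The 1st smallest replicate is 61.0; the 39th is 71.3.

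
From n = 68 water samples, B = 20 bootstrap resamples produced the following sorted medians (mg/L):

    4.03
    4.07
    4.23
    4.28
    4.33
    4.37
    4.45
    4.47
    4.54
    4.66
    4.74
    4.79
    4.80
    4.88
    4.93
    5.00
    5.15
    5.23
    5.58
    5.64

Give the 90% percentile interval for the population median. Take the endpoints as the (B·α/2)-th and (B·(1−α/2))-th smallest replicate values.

(4.03, 5.58)

α = 0.10; lower rank = 20 × 0.050 = 1; upper rank = 20 × 0.950 = 19.
The 1st smallest replicate is 4.03; the 19th is 5.58.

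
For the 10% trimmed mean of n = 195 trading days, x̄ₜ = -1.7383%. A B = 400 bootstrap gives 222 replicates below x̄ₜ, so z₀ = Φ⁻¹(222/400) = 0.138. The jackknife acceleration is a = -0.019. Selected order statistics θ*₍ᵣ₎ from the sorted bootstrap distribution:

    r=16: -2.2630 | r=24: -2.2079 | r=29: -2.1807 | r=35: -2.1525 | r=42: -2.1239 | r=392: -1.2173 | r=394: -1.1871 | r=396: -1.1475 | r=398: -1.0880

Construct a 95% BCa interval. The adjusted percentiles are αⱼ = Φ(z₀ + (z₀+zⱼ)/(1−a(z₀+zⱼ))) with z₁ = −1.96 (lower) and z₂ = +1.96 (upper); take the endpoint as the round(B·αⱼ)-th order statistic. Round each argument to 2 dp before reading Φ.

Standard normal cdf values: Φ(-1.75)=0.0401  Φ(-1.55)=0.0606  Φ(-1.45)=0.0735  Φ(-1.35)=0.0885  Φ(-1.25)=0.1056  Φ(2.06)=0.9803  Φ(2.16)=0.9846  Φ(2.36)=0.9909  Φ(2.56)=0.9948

Lower: z₀ + z₁ = 0.138 + (-1.960) = -1.822; 1 − a(z₀+z₁) = 1 − (-0.019)(-1.822) = 0.9654; argument = 0.138 + (-1.822)/0.9654 = -1.7493 → -1.75.
α₁ = Φ(-1.75) = 0.0401; rank = round(400 × 0.0401) = 16; θ*₍16₎ = -2.2630.
Upper: z₀ + z₂ = 2.098; 1 − a(z₀+z₂) = 1.0399; argument = 2.1556 → 2.16; α₂ = 0.9846; rank = 394; θ*₍394₎ = -1.1871.

(-2.2630, -1.1871)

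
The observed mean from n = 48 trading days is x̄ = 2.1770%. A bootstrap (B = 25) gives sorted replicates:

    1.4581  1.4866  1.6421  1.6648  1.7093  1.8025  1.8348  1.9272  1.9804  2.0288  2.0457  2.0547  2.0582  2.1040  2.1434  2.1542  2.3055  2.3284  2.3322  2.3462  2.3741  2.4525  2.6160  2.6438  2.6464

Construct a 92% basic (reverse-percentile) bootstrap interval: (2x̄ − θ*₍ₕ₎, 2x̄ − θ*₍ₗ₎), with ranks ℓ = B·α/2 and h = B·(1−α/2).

Percentile endpoints at ranks 1 and 24: θ*₍1₎ = 1.4581, θ*₍24₎ = 2.6438.
Basic interval reflects these around x̄:
  lower = 2 × 2.1770 − 2.6438 = 1.7102
  upper = 2 × 2.1770 − 1.4581 = 2.8959

(1.7102, 2.8959)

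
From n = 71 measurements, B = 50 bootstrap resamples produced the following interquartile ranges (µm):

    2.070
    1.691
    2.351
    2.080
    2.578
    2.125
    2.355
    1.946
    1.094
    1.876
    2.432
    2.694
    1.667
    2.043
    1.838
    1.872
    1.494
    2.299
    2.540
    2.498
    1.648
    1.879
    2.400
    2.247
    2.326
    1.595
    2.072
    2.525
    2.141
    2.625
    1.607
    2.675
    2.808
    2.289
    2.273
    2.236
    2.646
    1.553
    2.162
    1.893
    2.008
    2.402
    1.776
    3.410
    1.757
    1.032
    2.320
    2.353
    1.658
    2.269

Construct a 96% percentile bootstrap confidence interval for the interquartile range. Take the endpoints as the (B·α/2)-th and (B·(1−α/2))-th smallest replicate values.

Sorted replicates: 1.032, 1.094, 1.494, 1.553, 1.595, 1.607, 1.648, 1.658, 1.667, 1.691, 1.757, 1.776, 1.838, 1.872, 1.876, 1.879, 1.893, 1.946, 2.008, 2.043, 2.070, 2.072, 2.080, 2.125, 2.141, 2.162, 2.236, 2.247, 2.269, 2.273, 2.289, 2.299, 2.320, 2.326, 2.351, 2.353, 2.355, 2.400, 2.402, 2.432, 2.498, 2.525, 2.540, 2.578, 2.625, 2.646, 2.675, 2.694, 2.808, 3.410
α = 0.04; lower rank = 50 × 0.020 = 1; upper rank = 50 × 0.980 = 49.
The 1st smallest replicate is 1.032; the 49th is 2.808.

(1.032, 2.808)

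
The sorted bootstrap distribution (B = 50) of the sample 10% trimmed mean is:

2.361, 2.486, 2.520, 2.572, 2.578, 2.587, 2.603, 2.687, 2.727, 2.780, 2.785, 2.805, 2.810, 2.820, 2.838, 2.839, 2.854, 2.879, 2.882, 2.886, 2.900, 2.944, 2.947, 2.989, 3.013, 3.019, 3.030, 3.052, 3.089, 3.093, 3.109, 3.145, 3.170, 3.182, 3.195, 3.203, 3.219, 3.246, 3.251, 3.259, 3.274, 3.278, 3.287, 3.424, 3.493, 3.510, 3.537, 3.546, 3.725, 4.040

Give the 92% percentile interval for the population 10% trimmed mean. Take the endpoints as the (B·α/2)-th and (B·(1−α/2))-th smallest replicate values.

(2.486, 3.546)

α = 0.08; lower rank = 50 × 0.040 = 2; upper rank = 50 × 0.960 = 48.
The 2nd smallest replicate is 2.486; the 48th is 3.546.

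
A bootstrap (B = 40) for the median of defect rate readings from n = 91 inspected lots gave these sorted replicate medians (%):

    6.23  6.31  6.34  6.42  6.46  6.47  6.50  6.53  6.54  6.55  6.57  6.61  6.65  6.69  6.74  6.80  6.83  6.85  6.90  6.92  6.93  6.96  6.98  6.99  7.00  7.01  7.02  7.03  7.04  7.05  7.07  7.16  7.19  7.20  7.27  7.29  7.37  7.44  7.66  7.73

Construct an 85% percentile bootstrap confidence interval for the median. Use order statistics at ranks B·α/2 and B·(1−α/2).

(6.34, 7.37)

α = 0.15; lower rank = 40 × 0.075 = 3; upper rank = 40 × 0.925 = 37.
The 3rd smallest replicate is 6.34; the 37th is 7.37.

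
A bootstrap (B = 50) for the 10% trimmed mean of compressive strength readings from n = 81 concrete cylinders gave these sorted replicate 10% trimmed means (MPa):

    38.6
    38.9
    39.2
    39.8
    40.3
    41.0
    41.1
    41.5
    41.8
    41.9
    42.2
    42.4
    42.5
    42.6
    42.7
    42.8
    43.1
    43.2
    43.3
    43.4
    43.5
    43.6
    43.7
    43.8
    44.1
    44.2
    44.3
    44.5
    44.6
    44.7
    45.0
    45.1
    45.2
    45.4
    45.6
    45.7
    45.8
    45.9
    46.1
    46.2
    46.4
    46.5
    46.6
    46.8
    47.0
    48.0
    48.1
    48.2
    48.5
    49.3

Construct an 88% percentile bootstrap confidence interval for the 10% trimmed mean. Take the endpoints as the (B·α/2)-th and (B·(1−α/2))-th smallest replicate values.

α = 0.12; lower rank = 50 × 0.060 = 3; upper rank = 50 × 0.940 = 47.
The 3rd smallest replicate is 39.2; the 47th is 48.1.

(39.2, 48.1)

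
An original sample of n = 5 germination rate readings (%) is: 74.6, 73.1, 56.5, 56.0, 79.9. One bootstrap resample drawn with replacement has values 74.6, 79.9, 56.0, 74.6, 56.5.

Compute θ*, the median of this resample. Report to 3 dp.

θ* = 74.600

Sorted: 56.0, 56.5, 74.6, 74.6, 79.9
Median = middle value = 74.600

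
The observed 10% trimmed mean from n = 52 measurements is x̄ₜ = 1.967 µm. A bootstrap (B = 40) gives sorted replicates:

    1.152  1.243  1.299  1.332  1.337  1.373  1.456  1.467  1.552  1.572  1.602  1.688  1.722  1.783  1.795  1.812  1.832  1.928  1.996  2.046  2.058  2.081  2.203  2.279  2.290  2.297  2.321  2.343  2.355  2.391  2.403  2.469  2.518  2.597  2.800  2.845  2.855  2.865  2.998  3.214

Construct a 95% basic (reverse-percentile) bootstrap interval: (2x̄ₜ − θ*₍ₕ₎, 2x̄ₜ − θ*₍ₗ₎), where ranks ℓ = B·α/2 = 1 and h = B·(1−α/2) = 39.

(0.936, 2.782)

Percentile endpoints at ranks 1 and 39: θ*₍1₎ = 1.152, θ*₍39₎ = 2.998.
Basic interval reflects these around x̄ₜ:
  lower = 2 × 1.967 − 2.998 = 0.936
  upper = 2 × 1.967 − 1.152 = 2.782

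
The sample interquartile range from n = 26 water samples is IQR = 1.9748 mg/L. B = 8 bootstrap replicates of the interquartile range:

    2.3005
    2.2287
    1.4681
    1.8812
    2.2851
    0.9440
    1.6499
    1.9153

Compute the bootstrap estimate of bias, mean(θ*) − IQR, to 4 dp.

bias = −0.1407

mean(θ*) = (2.3005 + 2.2287 + 1.4681 + 1.8812 + 2.2851 + 0.9440 + 1.6499 + 1.9153) / 8 = 1.83410
bias = 1.83410 − 1.9748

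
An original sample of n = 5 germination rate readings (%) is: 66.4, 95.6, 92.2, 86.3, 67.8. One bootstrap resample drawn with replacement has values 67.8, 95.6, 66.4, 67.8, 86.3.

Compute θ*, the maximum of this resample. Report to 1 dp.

Maximum = 95.6

θ* = 95.6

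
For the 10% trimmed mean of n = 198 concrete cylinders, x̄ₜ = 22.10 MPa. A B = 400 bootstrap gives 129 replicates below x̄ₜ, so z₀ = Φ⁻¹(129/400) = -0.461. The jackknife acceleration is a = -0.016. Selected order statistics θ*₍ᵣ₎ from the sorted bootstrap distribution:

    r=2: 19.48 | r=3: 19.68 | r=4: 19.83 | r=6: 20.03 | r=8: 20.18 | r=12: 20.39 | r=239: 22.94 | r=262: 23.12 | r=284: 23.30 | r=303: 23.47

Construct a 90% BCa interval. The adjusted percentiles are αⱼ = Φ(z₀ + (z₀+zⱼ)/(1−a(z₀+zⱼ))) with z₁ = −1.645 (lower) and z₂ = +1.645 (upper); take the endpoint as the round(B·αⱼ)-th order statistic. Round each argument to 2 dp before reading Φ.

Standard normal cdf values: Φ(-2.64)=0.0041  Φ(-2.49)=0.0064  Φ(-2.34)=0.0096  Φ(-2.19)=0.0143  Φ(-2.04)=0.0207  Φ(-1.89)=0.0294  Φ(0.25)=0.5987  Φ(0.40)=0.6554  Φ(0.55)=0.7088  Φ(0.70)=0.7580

Lower: z₀ + z₁ = -0.461 + (-1.645) = -2.106; 1 − a(z₀+z₁) = 1 − (-0.016)(-2.106) = 0.9663; argument = -0.461 + (-2.106)/0.9663 = -2.6404 → -2.64.
α₁ = Φ(-2.64) = 0.0041; rank = round(400 × 0.0041) = 2; θ*₍2₎ = 19.48.
Upper: z₀ + z₂ = 1.184; 1 − a(z₀+z₂) = 1.0189; argument = 0.7010 → 0.70; α₂ = 0.7580; rank = 303; θ*₍303₎ = 23.47.

(19.48, 23.47)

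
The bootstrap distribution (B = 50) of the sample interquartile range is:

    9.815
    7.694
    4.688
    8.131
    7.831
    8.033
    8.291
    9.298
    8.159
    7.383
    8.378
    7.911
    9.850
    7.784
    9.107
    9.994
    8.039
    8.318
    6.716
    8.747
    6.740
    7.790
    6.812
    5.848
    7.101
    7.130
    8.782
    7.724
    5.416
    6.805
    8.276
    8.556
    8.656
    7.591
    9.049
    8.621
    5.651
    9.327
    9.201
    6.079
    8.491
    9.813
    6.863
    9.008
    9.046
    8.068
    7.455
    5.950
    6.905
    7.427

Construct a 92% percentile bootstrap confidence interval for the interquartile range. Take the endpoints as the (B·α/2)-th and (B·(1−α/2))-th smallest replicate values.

(5.416, 9.815)

Sorted replicates: 4.688, 5.416, 5.651, 5.848, 5.950, 6.079, 6.716, 6.740, 6.805, 6.812, 6.863, 6.905, 7.101, 7.130, 7.383, 7.427, 7.455, 7.591, 7.694, 7.724, 7.784, 7.790, 7.831, 7.911, 8.033, 8.039, 8.068, 8.131, 8.159, 8.276, 8.291, 8.318, 8.378, 8.491, 8.556, 8.621, 8.656, 8.747, 8.782, 9.008, 9.046, 9.049, 9.107, 9.201, 9.298, 9.327, 9.813, 9.815, 9.850, 9.994
α = 0.08; lower rank = 50 × 0.040 = 2; upper rank = 50 × 0.960 = 48.
The 2nd smallest replicate is 5.416; the 48th is 9.815.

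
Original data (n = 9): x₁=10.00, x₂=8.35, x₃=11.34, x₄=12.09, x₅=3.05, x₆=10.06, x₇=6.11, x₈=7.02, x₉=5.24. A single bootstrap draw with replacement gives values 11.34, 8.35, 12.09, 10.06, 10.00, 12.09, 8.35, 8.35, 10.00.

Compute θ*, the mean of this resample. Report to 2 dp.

Mean = (11.34 + 8.35 + 12.09 + 10.06 + 10.00 + 12.09 + 8.35 + 8.35 + 10.00) / 9 = 90.630 / 9 = 10.07

θ* = 10.07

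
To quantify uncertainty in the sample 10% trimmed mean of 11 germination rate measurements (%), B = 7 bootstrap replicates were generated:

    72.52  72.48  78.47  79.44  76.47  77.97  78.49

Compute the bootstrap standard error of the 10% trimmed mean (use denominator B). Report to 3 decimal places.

Bootstrap SE is the standard deviation of the 7 replicate 10% trimmed means.
Mean of replicates: (72.52 + 72.48 + 78.47 + 79.44 + 76.47 + 77.97 + 78.49) / 7 = 535.8400 / 7 = 76.5486
Sum of squared deviations: (−4.0286)² + (−4.0686)² + (+1.9214)² + (+2.8914)² + (−0.0786)² + (+1.4214)² + (+1.9414)² = 50.6307
Variance = 50.6307 / 7 = 7.2330
SE* = √7.2330

SE* = 2.689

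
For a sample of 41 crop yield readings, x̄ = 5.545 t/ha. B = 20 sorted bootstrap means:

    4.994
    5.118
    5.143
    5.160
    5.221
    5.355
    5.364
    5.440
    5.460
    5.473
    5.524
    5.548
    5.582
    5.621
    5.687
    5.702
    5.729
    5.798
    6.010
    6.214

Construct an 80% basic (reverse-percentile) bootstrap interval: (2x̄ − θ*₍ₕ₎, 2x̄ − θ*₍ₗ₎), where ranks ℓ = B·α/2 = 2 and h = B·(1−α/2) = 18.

(5.292, 5.972)

Percentile endpoints at ranks 2 and 18: θ*₍2₎ = 5.118, θ*₍18₎ = 5.798.
Basic interval reflects these around x̄:
  lower = 2 × 5.545 − 5.798 = 5.292
  upper = 2 × 5.545 − 5.118 = 5.972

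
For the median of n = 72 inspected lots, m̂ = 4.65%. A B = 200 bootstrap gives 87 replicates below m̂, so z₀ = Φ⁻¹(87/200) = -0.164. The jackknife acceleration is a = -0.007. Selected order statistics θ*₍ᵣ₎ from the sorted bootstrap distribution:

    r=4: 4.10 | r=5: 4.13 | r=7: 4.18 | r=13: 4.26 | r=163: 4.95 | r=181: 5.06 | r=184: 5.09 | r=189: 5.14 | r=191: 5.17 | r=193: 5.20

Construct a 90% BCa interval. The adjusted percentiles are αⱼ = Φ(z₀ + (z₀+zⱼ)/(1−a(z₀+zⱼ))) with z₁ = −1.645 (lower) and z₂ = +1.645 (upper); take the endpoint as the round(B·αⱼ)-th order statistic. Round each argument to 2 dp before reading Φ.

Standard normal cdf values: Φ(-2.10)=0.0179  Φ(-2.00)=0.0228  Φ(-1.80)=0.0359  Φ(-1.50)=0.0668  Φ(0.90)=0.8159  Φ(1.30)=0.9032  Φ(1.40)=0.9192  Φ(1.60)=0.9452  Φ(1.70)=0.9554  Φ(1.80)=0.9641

(4.13, 5.06)

Lower: z₀ + z₁ = -0.164 + (-1.645) = -1.809; 1 − a(z₀+z₁) = 1 − (-0.007)(-1.809) = 0.9873; argument = -0.164 + (-1.809)/0.9873 = -1.9962 → -2.00.
α₁ = Φ(-2.00) = 0.0228; rank = round(200 × 0.0228) = 5; θ*₍5₎ = 4.13.
Upper: z₀ + z₂ = 1.481; 1 − a(z₀+z₂) = 1.0104; argument = 1.3018 → 1.30; α₂ = 0.9032; rank = 181; θ*₍181₎ = 5.06.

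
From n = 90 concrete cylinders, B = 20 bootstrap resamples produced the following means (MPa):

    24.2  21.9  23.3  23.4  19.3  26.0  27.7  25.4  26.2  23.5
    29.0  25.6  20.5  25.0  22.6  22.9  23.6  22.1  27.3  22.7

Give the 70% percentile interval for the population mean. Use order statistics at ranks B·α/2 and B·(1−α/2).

Sorted replicates: 19.3, 20.5, 21.9, 22.1, 22.6, 22.7, 22.9, 23.3, 23.4, 23.5, 23.6, 24.2, 25.0, 25.4, 25.6, 26.0, 26.2, 27.3, 27.7, 29.0
α = 0.30; lower rank = 20 × 0.150 = 3; upper rank = 20 × 0.850 = 17.
The 3rd smallest replicate is 21.9; the 17th is 26.2.

(21.9, 26.2)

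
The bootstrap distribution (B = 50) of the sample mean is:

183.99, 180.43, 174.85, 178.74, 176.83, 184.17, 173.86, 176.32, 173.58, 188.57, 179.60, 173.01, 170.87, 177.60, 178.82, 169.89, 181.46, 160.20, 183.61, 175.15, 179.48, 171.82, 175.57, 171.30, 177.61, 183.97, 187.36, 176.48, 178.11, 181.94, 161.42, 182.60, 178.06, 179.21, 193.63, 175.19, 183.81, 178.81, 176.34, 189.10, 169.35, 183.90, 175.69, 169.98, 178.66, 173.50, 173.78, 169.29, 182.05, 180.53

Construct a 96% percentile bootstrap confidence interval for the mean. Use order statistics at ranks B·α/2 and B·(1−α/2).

(160.20, 189.10)

Sorted replicates: 160.20, 161.42, 169.29, 169.35, 169.89, 169.98, 170.87, 171.30, 171.82, 173.01, 173.50, 173.58, 173.78, 173.86, 174.85, 175.15, 175.19, 175.57, 175.69, 176.32, 176.34, 176.48, 176.83, 177.60, 177.61, 178.06, 178.11, 178.66, 178.74, 178.81, 178.82, 179.21, 179.48, 179.60, 180.43, 180.53, 181.46, 181.94, 182.05, 182.60, 183.61, 183.81, 183.90, 183.97, 183.99, 184.17, 187.36, 188.57, 189.10, 193.63
α = 0.04; lower rank = 50 × 0.020 = 1; upper rank = 50 × 0.980 = 49.
The 1st smallest replicate is 160.20; the 49th is 189.10.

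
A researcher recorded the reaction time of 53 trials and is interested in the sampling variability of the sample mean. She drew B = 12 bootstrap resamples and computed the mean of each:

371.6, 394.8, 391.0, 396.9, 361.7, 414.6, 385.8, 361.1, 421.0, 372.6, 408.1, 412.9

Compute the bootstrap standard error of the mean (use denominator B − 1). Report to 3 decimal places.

Bootstrap SE is the standard deviation of the 12 replicate means.
Mean of replicates: (371.6 + 394.8 + 391.0 + 396.9 + 361.7 + 414.6 + 385.8 + 361.1 + 421.0 + 372.6 + 408.1 + 412.9) / 12 = 4692.1000 / 12 = 391.0083
Sum of squared deviations: (−19.4083)² + (+3.7917)² + (−0.0083)² + (+5.8917)² + (−29.3083)² + (+23.5917)² + (−5.2083)² + (−29.9083)² + (+29.9917)² + (−18.4083)² + (+17.0917)² + (+21.8917)² = 4772.6892
Variance = 4772.6892 / 11 = 433.8808
SE* = √433.8808

SE* = 20.830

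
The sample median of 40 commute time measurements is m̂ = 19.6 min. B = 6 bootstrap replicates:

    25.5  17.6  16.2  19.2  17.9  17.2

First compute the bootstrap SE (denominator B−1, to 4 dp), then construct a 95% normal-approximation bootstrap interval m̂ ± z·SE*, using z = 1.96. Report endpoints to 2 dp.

Mean of replicates = 18.9333; sum of squared deviations = 56.5133; SE* = √(56.5133/5) = 3.3619
Margin = 1.96 × 3.3619 = 6.589
Interval: 19.6 ± 6.589

(13.01, 26.19)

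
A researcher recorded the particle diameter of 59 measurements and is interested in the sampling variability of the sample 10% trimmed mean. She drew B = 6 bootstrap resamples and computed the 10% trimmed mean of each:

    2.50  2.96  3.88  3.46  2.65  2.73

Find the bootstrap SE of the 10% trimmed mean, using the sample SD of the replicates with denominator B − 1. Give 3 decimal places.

Bootstrap SE is the standard deviation of the 6 replicate 10% trimmed means.
Mean of replicates: (2.50 + 2.96 + 3.88 + 3.46 + 2.65 + 2.73) / 6 = 18.1800 / 6 = 3.0300
Sum of squared deviations: (−0.5300)² + (−0.0700)² + (+0.8500)² + (+0.4300)² + (−0.3800)² + (−0.3000)² = 1.4276
Variance = 1.4276 / 5 = 0.2855
SE* = √0.2855

SE* = 0.534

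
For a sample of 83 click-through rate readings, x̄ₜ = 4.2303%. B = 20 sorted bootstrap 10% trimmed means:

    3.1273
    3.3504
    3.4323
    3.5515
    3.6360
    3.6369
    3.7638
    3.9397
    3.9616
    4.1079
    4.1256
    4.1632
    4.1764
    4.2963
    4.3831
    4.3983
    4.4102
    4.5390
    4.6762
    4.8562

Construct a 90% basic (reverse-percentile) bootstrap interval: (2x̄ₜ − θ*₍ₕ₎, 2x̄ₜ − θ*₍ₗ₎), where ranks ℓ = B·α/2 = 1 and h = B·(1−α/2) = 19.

(3.7844, 5.3333)

Percentile endpoints at ranks 1 and 19: θ*₍1₎ = 3.1273, θ*₍19₎ = 4.6762.
Basic interval reflects these around x̄ₜ:
  lower = 2 × 4.2303 − 4.6762 = 3.7844
  upper = 2 × 4.2303 − 3.1273 = 5.3333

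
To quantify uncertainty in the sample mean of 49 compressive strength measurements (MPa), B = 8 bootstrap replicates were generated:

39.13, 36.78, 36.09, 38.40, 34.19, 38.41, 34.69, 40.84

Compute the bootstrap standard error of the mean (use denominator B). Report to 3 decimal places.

Bootstrap SE is the standard deviation of the 8 replicate means.
Mean of replicates: (39.13 + 36.78 + 36.09 + 38.40 + 34.19 + 38.41 + 34.69 + 40.84) / 8 = 298.5300 / 8 = 37.3162
Sum of squared deviations: (+1.8138)² + (−0.5362)² + (−1.2262)² + (+1.0838)² + (−3.1262)² + (+1.0938)² + (−2.6262)² + (+3.5238)² = 36.5392
Variance = 36.5392 / 8 = 4.5674
SE* = √4.5674

SE* = 2.137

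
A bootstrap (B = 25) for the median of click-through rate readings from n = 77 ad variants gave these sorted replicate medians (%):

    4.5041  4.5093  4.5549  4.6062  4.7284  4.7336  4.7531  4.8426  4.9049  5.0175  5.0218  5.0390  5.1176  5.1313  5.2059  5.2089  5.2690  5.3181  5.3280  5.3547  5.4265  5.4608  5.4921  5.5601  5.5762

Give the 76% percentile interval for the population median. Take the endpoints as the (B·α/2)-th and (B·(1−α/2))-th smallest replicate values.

(4.5549, 5.4608)

α = 0.24; lower rank = 25 × 0.120 = 3; upper rank = 25 × 0.880 = 22.
The 3rd smallest replicate is 4.5549; the 22nd is 5.4608.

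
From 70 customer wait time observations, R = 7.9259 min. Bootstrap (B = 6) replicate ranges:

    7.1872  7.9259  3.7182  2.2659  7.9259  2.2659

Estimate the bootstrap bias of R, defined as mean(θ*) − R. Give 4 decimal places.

bias = −2.7111

mean(θ*) = (7.1872 + 7.9259 + 3.7182 + 2.2659 + 7.9259 + 2.2659) / 6 = 5.21483
bias = 5.21483 − 7.9259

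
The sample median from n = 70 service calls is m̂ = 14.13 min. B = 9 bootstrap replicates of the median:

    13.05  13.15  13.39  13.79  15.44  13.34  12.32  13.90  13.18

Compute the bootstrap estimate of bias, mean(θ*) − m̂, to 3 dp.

bias = −0.623

mean(θ*) = (13.05 + 13.15 + 13.39 + 13.79 + 15.44 + 13.34 + 12.32 + 13.90 + 13.18) / 9 = 13.5067
bias = 13.5067 − 14.13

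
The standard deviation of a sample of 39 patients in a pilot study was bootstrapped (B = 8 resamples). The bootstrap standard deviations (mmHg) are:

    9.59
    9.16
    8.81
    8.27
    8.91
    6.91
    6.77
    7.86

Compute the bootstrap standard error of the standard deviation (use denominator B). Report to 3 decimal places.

Bootstrap SE is the standard deviation of the 8 replicate standard deviations.
Mean of replicates: (9.59 + 9.16 + 8.81 + 8.27 + 8.91 + 6.91 + 6.77 + 7.86) / 8 = 66.2800 / 8 = 8.2850
Sum of squared deviations: (+1.3050)² + (+0.8750)² + (+0.5250)² + (−0.0150)² + (+0.6250)² + (−1.3750)² + (−1.5150)² + (−0.4250)² = 7.5016
Variance = 7.5016 / 8 = 0.9377
SE* = √0.9377

SE* = 0.968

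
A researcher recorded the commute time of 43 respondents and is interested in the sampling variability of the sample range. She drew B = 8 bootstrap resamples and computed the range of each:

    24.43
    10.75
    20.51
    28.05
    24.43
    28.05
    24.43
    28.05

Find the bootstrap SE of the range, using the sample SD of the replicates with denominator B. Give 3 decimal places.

SE* = 5.433

Bootstrap SE is the standard deviation of the 8 replicate ranges.
Mean of replicates: (24.43 + 10.75 + 20.51 + 28.05 + 24.43 + 28.05 + 24.43 + 28.05) / 8 = 188.7000 / 8 = 23.5875
Sum of squared deviations: (+0.8425)² + (−12.8375)² + (−3.0775)² + (+4.4625)² + (+0.8425)² + (+4.4625)² + (+0.8425)² + (+4.4625)² = 236.1436
Variance = 236.1436 / 8 = 29.5179
SE* = √29.5179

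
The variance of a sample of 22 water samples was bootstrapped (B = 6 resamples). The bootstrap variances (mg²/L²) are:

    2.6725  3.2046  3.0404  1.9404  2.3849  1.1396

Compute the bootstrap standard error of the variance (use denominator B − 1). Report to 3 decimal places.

Bootstrap SE is the standard deviation of the 6 replicate variances.
Mean of replicates: (2.6725 + 3.2046 + 3.0404 + 1.9404 + 2.3849 + 1.1396) / 6 = 14.38240 / 6 = 2.39707
Sum of squared deviations: (+0.27543)² + (+0.80753)² + (+0.64333)² + (−0.45667)² + (−0.01217)² + (−1.25747)² = 2.93177
Variance = 2.93177 / 5 = 0.58635
SE* = √0.58635

SE* = 0.766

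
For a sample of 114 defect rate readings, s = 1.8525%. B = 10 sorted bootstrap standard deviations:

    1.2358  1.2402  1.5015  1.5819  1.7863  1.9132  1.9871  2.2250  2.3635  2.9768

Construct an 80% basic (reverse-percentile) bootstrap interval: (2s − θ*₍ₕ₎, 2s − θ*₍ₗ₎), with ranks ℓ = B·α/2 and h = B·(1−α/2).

Percentile endpoints at ranks 1 and 9: θ*₍1₎ = 1.2358, θ*₍9₎ = 2.3635.
Basic interval reflects these around s:
  lower = 2 × 1.8525 − 2.3635 = 1.3415
  upper = 2 × 1.8525 − 1.2358 = 2.4692

(1.3415, 2.4692)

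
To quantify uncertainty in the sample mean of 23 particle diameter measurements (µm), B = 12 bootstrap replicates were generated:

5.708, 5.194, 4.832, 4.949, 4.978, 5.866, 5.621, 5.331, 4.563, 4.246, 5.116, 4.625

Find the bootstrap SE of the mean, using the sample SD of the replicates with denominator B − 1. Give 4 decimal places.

SE* = 0.4900

Bootstrap SE is the standard deviation of the 12 replicate means.
Mean of replicates: (5.708 + 5.194 + 4.832 + 4.949 + 4.978 + 5.866 + 5.621 + 5.331 + 4.563 + 4.246 + 5.116 + 4.625) / 12 = 61.02900 / 12 = 5.08575
Sum of squared deviations: (+0.62225)² + (+0.10825)² + (−0.25375)² + (−0.13675)² + (−0.10775)² + (+0.78025)² + (+0.53525)² + (+0.24525)² + (−0.52275)² + (−0.83975)² + (+0.03025)² + (−0.46075)² = 2.64070
Variance = 2.64070 / 11 = 0.24006
SE* = √0.24006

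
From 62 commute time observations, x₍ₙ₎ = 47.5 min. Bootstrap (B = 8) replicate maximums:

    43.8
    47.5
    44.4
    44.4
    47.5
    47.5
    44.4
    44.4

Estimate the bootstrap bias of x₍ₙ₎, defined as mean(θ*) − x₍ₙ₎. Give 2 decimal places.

bias = −2.01

mean(θ*) = (43.8 + 47.5 + 44.4 + 44.4 + 47.5 + 47.5 + 44.4 + 44.4) / 8 = 45.487
bias = 45.487 − 47.5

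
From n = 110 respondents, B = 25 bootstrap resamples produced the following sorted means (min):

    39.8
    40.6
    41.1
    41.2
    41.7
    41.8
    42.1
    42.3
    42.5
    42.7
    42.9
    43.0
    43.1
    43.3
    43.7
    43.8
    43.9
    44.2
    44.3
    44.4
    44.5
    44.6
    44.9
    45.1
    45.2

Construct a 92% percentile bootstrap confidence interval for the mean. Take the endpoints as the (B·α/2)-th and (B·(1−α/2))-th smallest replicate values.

(39.8, 45.1)

α = 0.08; lower rank = 25 × 0.040 = 1; upper rank = 25 × 0.960 = 24.
The 1st smallest replicate is 39.8; the 24th is 45.1.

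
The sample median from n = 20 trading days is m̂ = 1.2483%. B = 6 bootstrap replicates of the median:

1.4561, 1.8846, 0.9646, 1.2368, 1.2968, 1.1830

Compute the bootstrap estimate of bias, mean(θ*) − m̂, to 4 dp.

bias = +0.0887

mean(θ*) = (1.4561 + 1.8846 + 0.9646 + 1.2368 + 1.2968 + 1.1830) / 6 = 1.33698
bias = 1.33698 − 1.2483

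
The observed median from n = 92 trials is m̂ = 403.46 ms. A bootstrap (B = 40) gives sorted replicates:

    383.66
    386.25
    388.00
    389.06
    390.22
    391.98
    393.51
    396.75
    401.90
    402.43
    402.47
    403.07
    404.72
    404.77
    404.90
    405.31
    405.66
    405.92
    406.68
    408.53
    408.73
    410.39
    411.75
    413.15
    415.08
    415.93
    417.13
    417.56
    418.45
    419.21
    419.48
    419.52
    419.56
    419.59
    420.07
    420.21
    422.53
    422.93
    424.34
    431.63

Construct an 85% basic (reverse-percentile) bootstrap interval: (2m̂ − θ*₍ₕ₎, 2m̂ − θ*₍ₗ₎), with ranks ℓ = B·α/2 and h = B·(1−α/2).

Percentile endpoints at ranks 3 and 37: θ*₍3₎ = 388.00, θ*₍37₎ = 422.53.
Basic interval reflects these around m̂:
  lower = 2 × 403.46 − 422.53 = 384.39
  upper = 2 × 403.46 − 388.00 = 418.92

(384.39, 418.92)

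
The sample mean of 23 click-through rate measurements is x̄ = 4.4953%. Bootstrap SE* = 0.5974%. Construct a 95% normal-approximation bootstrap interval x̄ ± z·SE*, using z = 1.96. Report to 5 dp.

Margin = 1.96 × 0.5974 = 1.170904
Interval: 4.4953 ± 1.170904

(3.32440, 5.66620)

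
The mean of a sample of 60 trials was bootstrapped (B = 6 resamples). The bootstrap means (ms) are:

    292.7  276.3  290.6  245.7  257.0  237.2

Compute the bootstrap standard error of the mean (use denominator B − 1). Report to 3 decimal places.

SE* = 23.429

Bootstrap SE is the standard deviation of the 6 replicate means.
Mean of replicates: (292.7 + 276.3 + 290.6 + 245.7 + 257.0 + 237.2) / 6 = 1599.5000 / 6 = 266.5833
Sum of squared deviations: (+26.1167)² + (+9.7167)² + (+24.0167)² + (−20.8833)² + (−9.5833)² + (−29.3833)² = 2744.6283
Variance = 2744.6283 / 5 = 548.9257
SE* = √548.9257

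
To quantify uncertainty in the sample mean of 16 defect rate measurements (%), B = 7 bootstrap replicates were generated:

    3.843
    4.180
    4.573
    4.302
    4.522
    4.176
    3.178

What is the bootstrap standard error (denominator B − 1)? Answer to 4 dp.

SE* = 0.4779

Bootstrap SE is the standard deviation of the 7 replicate means.
Mean of replicates: (3.843 + 4.180 + 4.573 + 4.302 + 4.522 + 4.176 + 3.178) / 7 = 28.77400 / 7 = 4.11057
Sum of squared deviations: (−0.26757)² + (+0.06943)² + (+0.46243)² + (+0.19143)² + (+0.41143)² + (+0.06543)² + (−0.93257)² = 1.37014
Variance = 1.37014 / 6 = 0.22836
SE* = √0.22836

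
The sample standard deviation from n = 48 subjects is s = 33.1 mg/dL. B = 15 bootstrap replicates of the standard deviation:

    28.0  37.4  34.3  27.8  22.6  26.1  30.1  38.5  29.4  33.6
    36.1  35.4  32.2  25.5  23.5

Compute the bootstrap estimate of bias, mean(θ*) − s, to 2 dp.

bias = −2.40

mean(θ*) = (28.0 + 37.4 + 34.3 + 27.8 + 22.6 + 26.1 + 30.1 + 38.5 + 29.4 + 33.6 + 36.1 + 35.4 + 32.2 + 25.5 + 23.5) / 15 = 30.700
bias = 30.700 − 33.1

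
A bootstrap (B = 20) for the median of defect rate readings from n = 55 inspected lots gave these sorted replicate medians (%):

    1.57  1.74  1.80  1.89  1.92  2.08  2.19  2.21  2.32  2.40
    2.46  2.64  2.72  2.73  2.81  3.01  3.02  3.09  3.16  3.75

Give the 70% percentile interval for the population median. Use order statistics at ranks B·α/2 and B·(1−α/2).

(1.80, 3.02)

α = 0.30; lower rank = 20 × 0.150 = 3; upper rank = 20 × 0.850 = 17.
The 3rd smallest replicate is 1.80; the 17th is 3.02.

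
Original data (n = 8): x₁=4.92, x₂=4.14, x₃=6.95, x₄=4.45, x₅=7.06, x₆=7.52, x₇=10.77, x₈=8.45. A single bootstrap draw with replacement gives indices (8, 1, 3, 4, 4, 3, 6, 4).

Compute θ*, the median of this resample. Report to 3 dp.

θ* = 5.935

Resample values: 8.45, 4.92, 6.95, 4.45, 4.45, 6.95, 7.52, 4.45.
Sorted: 4.45, 4.45, 4.45, 4.92, 6.95, 6.95, 7.52, 8.45
Median = average of the two middle values = 5.935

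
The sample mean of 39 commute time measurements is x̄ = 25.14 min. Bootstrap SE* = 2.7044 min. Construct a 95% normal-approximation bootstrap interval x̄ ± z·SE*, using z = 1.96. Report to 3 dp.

(19.839, 30.441)

Margin = 1.96 × 2.7044 = 5.3006
Interval: 25.14 ± 5.3006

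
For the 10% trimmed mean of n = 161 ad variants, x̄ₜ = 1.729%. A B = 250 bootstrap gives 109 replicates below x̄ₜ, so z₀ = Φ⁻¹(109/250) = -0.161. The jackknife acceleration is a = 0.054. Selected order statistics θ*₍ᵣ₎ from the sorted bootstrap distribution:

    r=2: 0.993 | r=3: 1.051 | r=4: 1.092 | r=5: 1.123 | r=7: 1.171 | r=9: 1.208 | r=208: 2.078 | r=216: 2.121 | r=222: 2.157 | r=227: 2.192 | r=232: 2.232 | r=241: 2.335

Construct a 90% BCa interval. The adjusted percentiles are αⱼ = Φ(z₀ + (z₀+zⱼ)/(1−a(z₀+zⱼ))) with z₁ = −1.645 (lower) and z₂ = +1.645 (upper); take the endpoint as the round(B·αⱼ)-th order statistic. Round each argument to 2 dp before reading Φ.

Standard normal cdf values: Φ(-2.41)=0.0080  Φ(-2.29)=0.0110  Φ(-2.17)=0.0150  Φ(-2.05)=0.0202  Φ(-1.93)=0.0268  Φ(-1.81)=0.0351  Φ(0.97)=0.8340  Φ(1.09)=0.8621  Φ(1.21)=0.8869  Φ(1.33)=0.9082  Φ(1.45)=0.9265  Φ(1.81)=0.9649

(1.208, 2.232)

Lower: z₀ + z₁ = -0.161 + (-1.645) = -1.806; 1 − a(z₀+z₁) = 1 − (0.054)(-1.806) = 1.0975; argument = -0.161 + (-1.806)/1.0975 = -1.8065 → -1.81.
α₁ = Φ(-1.81) = 0.0351; rank = round(250 × 0.0351) = 9; θ*₍9₎ = 1.208.
Upper: z₀ + z₂ = 1.484; 1 − a(z₀+z₂) = 0.9199; argument = 1.4523 → 1.45; α₂ = 0.9265; rank = 232; θ*₍232₎ = 2.232.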